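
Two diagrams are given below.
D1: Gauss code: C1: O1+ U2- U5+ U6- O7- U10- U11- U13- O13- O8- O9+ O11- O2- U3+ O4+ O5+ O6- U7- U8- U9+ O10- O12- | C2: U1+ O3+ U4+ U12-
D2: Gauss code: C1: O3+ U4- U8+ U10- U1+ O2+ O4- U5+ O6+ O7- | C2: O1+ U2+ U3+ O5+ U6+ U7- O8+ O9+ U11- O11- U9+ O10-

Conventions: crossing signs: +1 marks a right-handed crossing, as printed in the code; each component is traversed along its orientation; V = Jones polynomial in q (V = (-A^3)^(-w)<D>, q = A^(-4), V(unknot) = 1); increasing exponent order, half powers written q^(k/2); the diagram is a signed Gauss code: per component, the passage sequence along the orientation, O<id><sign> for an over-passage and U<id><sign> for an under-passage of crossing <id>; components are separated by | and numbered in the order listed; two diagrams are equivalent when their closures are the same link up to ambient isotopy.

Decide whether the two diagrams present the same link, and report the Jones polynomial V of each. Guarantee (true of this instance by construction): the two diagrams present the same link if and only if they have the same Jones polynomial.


equivalent: no
D1 (bracket A^-15 + 2A^-7 - A^-3 + A - A^5; 13 crossings at w = -3): V = q^(-7/2) - q^(-5/2) + q^(-3/2) - 2q^(-1/2) - q^(3/2)
V(D2) = -q^(1/2) + q^(3/2) - q^(5/2) - q^(9/2)  [11 crossings, <D> = A^-9 + A^-1 - A^3 + A^7, w = +3]
observation: V(q) takes 2 values over 2 diagrams, fixing the grouping


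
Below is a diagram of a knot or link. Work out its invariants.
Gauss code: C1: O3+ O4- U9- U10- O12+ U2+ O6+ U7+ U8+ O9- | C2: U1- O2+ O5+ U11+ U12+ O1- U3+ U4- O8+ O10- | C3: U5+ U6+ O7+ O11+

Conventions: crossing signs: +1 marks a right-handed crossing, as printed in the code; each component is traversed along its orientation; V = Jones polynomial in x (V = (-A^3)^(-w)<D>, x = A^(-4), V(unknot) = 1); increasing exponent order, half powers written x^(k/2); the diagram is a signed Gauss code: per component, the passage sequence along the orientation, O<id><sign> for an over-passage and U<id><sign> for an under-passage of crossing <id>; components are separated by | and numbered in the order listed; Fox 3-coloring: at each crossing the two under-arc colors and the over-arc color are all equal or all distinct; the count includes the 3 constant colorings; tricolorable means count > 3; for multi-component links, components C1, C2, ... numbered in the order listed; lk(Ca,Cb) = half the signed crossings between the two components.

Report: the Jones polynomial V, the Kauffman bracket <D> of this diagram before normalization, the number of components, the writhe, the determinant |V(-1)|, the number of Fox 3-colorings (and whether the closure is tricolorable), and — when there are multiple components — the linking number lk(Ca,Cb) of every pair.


V(x) = x^2 + x^4 + 2x^6
bracket: 2A^-12 + A^-4 + A^4, w = +4
3 components, writhe +4, over 12 crossings
lk(C1,C2) = +1
linking number lk(C1,C3) = +1
lk(C2,C3): +1
det 4, colorings 3 of 3^12 — not tricolorable
observation: det 4 = |V(-1)|; not divisible by 3, so not tricolorable


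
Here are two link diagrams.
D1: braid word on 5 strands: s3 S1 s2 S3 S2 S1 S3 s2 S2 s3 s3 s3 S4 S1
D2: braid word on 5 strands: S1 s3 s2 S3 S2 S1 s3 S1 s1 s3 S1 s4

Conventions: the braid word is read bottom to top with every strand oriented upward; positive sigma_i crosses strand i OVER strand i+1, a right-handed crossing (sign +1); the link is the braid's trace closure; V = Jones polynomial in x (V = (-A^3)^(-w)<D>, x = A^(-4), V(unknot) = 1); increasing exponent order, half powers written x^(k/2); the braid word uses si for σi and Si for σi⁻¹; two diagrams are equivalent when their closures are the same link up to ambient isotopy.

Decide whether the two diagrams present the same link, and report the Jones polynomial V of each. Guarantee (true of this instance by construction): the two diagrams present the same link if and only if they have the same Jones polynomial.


equivalent: yes
D1 (bracket -A^-18 + A^-14 - A^-10 + 3A^-6 - A^-2 + A^2 - A^6; 14 crossings at w = -2): V = -x^-3 + x^-2 - x^-1 + 3 - x + x^2 - x^3
V(D2) = -x^-3 + x^-2 - x^-1 + 3 - x + x^2 - x^3  [12 crossings, <D> = -A^-12 + A^-8 - A^-4 + 3 - A^4 + A^8 - A^12, w = 0]
observation: D2 (12 crossings) and D1 (14) are Markov-related braid presentations


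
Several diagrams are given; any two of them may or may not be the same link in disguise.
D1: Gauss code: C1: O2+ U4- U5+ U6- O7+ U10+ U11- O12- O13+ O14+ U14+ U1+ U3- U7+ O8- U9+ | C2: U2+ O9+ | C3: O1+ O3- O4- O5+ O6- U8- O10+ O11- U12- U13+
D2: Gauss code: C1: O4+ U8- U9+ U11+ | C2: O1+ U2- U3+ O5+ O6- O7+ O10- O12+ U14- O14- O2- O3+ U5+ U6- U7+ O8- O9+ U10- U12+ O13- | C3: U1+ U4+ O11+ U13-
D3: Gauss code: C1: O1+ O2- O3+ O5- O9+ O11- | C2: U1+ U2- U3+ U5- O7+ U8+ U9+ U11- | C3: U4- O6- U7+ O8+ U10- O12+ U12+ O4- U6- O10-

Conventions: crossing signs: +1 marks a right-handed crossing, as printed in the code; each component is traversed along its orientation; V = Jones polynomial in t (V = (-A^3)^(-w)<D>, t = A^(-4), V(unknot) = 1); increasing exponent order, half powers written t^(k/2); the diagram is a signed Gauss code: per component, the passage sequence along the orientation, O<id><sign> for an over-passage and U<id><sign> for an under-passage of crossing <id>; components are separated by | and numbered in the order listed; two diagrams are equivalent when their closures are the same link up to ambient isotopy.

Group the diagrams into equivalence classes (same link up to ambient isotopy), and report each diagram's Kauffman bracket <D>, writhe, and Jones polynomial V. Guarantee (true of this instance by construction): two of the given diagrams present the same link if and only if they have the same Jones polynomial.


equivalence classes: {D1} | {D2} | {D3}
D1 (bracket A^-2 + 2A^6 + A^14; 14 crossings at w = +2): V = t^-2 + 2 + t^2
D2 (bracket A^-6 + A^-2 + A^2 + A^6; 14 crossings at w = +2): V = 1 + t + t^2 + t^3
V(D3) = -t^-4 + t^-1 + 2 + t + t^2  [12 crossings, <D> = A^-8 + A^-4 + 2 + A^4 - A^16, w = 0]
key observation: 3 classes among 3 diagrams; unequal V(t) rules out equality


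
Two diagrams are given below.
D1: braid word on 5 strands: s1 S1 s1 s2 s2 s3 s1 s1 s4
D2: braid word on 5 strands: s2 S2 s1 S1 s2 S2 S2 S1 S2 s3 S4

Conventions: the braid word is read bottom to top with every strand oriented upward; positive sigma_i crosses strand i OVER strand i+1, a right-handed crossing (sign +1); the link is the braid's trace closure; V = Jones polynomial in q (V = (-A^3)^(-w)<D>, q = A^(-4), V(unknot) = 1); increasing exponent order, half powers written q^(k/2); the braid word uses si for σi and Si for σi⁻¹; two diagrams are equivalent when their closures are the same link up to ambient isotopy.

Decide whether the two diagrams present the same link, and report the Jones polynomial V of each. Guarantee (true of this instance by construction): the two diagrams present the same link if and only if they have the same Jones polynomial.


equivalent: no
V(D1) = -q^(3/2) - 2q^(7/2) + q^(9/2) - q^(11/2) + q^(13/2)  (w +7, c 9, <D> = -A^-5 + A^-1 - A^3 + 2A^7 + A^15)
V(D2) = -q^(-5/2) - q^(-1/2)  (w -3, c 11, <D> = A^-7 + A)
why: comparing 2 Jones polynomials yields 2 groups


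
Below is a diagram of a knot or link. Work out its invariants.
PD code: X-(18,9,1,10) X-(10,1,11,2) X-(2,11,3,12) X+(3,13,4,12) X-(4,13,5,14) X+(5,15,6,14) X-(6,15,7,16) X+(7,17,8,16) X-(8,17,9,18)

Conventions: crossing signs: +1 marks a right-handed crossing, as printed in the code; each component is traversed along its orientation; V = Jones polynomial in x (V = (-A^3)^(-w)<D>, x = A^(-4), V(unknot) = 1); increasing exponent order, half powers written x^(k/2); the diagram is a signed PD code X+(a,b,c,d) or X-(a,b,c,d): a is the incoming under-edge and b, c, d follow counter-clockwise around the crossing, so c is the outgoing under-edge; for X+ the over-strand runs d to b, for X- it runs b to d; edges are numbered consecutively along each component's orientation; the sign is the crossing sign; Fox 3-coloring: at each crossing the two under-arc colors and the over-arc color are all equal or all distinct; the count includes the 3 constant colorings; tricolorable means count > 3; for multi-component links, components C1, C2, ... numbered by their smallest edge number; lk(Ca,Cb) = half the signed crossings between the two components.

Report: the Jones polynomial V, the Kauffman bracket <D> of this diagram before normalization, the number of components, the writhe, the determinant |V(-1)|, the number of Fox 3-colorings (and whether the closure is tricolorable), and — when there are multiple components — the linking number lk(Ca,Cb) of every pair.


Jones polynomial: V(x) = -x^-4 + x^-3 + x^-1
<D> = -A^-5 - A^3 + A^7; writhe -3
components 1, writhe -3 (9 crossings)
3-colorings: 9 of 3^9, det 3 — tricolorable
note: w = -3 shifts under R1 moves; the (-A^3)^(3) factor cancels that in V


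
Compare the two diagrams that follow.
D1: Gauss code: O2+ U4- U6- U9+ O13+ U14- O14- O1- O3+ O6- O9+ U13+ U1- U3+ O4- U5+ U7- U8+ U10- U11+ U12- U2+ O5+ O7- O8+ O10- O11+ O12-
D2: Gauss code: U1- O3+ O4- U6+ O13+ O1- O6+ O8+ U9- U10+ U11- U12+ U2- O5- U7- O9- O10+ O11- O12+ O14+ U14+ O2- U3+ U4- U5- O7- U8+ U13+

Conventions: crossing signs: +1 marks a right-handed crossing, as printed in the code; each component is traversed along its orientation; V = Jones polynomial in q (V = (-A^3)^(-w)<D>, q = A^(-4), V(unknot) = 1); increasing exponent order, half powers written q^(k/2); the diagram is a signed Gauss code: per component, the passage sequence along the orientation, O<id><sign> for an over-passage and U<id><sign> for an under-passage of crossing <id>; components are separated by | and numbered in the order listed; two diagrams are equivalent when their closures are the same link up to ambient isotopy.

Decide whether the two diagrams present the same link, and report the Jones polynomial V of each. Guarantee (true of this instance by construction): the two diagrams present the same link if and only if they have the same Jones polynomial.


same link: no
V(D1) = 1  [14 crossings, <D> = 1, w = 0]
V(D2) = -q^-4 + q^-3 + q^-1  [14 crossings, <D> = A^4 + A^12 - A^16, w = 0]
insight: V(q) takes 2 values over 2 diagrams, fixing the grouping


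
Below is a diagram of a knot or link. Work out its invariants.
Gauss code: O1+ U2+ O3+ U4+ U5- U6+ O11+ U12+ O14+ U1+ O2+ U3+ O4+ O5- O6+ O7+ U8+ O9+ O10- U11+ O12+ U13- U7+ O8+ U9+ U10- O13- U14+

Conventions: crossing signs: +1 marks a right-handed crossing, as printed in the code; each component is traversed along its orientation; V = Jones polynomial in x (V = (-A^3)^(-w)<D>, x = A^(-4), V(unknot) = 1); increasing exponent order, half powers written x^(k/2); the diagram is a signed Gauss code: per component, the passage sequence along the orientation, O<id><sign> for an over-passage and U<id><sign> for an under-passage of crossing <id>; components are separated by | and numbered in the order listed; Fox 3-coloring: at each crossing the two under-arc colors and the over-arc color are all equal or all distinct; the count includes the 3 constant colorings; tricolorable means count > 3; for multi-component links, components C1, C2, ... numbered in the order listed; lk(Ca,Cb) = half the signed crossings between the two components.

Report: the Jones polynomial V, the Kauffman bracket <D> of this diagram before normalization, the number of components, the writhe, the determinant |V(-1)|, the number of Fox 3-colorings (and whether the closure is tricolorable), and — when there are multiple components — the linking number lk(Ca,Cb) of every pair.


V(x) = x^3 - x^4 + 3x^5 - 3x^6 + 4x^7 - 5x^8 + 4x^9 - 3x^10 + 2x^11 - x^12
bracket: -A^-24 + 2A^-20 - 3A^-16 + 4A^-12 - 5A^-8 + 4A^-4 - 3 + 3A^4 - A^8 + A^12, w = +8
1 component, writhe +8, over 14 crossings
det 27, colorings 9 of 3^14 — tricolorable
observation: V spans 9 powers of x: at least 9 crossings in any diagram


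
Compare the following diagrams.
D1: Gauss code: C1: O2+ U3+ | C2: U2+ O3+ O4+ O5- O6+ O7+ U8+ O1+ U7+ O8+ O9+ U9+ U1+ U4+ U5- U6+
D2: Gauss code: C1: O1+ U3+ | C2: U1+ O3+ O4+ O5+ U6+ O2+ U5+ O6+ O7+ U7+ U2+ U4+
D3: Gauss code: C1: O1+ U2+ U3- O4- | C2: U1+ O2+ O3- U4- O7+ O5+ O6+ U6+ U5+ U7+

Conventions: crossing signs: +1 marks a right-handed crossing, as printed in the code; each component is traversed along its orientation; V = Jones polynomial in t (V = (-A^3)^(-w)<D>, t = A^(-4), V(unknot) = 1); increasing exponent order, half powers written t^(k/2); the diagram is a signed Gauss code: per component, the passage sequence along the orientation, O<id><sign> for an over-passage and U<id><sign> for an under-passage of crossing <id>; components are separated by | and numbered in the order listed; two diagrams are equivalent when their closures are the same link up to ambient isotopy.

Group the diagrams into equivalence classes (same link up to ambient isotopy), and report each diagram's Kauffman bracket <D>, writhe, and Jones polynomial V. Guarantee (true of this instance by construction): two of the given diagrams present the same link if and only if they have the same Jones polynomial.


equivalence classes: {D1, D2} | {D3}
D1 (bracket -A^-5 + A^-1 - A^3 + 2A^7 + A^15; 9 crossings at w = +7): V = -t^(3/2) - 2t^(7/2) + t^(9/2) - t^(11/2) + t^(13/2)
V(D2) = -t^(3/2) - 2t^(7/2) + t^(9/2) - t^(11/2) + t^(13/2)  (w +7, c 7, <D> = -A^-5 + A^-1 - A^3 + 2A^7 + A^15)
V(D3) = -t^(-1/2) - t^(1/2)  (w +3, c 7, <D> = A^7 + A^11)
observation: 2 classes among 3 diagrams; unequal V(t) rules out equality


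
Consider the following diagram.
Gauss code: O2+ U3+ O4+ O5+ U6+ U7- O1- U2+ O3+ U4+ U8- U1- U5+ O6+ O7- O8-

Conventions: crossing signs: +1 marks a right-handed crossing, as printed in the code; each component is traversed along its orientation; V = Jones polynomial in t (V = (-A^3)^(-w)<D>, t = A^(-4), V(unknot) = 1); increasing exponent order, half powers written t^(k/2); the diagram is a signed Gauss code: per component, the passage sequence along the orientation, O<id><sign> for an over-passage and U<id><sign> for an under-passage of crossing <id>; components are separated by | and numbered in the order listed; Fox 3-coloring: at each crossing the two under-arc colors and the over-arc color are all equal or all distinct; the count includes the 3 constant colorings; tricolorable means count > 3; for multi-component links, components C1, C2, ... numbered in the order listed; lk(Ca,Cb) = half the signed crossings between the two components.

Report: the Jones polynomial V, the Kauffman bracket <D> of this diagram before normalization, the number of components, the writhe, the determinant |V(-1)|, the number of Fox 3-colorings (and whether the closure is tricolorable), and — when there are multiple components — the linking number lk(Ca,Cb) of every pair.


V(t) = t + t^3 - t^4
bracket: -A^-10 + A^-6 + A^2, w = +2
1 component, writhe +2, over 8 crossings
det 3, colorings 9 of 3^8 — tricolorable
observation: the span of V is 3, forcing >= 3 crossings in any diagram


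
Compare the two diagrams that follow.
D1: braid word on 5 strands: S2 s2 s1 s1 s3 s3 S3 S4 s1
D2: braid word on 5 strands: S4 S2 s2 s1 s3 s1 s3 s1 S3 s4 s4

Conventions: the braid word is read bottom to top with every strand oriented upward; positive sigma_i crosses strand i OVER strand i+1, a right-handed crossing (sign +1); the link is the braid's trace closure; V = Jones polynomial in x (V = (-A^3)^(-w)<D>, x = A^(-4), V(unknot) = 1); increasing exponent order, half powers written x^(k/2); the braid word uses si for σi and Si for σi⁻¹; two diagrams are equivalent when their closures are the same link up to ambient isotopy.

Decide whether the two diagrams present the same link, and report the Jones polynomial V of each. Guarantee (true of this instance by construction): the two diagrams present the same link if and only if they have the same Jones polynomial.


equivalent: yes
V(D1) = -x^(1/2) - x^(3/2) - x^(5/2) + x^(9/2)  (w +3, c 9, <D> = -A^-9 + A^-1 + A^3 + A^7)
D2 (bracket -A^-3 + A^5 + A^9 + A^13; 11 crossings at w = +5): V = -x^(1/2) - x^(3/2) - x^(5/2) + x^(9/2)
why: from 9 to 11 crossings by R-moves: one link, two diagrams


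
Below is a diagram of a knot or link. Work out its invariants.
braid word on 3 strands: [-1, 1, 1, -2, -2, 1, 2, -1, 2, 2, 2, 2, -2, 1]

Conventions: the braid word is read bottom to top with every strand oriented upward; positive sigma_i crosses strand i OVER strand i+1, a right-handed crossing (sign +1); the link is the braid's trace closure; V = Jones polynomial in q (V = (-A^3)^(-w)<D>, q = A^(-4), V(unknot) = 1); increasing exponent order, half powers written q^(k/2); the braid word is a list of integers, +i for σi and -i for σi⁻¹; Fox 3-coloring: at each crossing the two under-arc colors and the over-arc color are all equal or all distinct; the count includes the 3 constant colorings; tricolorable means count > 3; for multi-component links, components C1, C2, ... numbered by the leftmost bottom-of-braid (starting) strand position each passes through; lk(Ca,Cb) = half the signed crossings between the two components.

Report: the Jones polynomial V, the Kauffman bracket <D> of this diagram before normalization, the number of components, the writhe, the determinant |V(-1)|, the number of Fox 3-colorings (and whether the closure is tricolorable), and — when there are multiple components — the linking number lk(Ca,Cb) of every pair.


V(q) = -1 + 3q - 3q^2 + 5q^3 - 5q^4 + 4q^5 - 3q^6 + 2q^7 - q^8
bracket: -A^-20 + 2A^-16 - 3A^-12 + 4A^-8 - 5A^-4 + 5 - 3A^4 + 3A^8 - A^12, w = +4
1 component, writhe +4, over 14 crossings
det 27, colorings 9 of 3^14 — tricolorable
observation: |V(-1)| = 27: so tricolorable, since 3 divides 27


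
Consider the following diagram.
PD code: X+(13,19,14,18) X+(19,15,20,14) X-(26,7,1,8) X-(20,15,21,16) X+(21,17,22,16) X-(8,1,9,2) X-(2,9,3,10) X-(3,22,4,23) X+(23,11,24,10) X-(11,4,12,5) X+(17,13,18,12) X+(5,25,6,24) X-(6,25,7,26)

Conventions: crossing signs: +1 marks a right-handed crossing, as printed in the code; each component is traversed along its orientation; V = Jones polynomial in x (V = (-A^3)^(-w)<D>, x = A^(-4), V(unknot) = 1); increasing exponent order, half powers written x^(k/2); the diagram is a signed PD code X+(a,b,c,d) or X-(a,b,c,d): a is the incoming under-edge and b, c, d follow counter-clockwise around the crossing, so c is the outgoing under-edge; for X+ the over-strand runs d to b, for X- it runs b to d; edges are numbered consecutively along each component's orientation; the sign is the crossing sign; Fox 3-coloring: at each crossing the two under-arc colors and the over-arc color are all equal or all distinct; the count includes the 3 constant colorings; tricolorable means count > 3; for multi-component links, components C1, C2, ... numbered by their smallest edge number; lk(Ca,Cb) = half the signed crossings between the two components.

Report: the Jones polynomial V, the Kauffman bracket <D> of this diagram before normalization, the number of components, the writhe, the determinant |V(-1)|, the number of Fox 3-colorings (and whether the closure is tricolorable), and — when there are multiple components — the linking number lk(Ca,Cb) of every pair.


Jones polynomial: V(x) = -x^-5 + x^-4 - 2x^-3 + 4x^-2 - 3x^-1 + 4 - 3x + 2x^2 - x^3
<D> = A^-15 - 2A^-11 + 3A^-7 - 4A^-3 + 3A - 4A^5 + 2A^9 - A^13 + A^17; writhe -1
components 1, writhe -1 (13 crossings)
3-colorings: 9 of 3^13, det 21 — tricolorable
note: w = -1 (over 13 crossings) is diagram-only; (-A^3)^(1) removes it from V


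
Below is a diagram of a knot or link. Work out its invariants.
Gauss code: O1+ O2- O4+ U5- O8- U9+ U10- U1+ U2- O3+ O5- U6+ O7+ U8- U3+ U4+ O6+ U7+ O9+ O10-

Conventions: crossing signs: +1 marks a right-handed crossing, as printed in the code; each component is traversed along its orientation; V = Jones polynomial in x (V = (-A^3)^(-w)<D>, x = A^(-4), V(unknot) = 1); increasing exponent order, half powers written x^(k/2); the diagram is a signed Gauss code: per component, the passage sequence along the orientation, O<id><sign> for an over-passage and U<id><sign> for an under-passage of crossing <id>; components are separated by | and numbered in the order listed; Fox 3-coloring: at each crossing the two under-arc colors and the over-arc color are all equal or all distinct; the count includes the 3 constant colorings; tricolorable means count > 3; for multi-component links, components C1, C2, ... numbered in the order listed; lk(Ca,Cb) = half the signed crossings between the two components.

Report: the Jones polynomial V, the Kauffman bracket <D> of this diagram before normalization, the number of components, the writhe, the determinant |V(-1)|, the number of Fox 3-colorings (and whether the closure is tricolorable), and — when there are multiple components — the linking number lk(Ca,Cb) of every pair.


V(x) = x + x^3 - x^4
bracket: -A^-10 + A^-6 + A^2, w = +2
1 component, writhe +2, over 10 crossings
det 3, colorings 9 of 3^10 — tricolorable
observation: w = +2 (over 10 crossings) is diagram-only; (-A^3)^(-2) removes it from V


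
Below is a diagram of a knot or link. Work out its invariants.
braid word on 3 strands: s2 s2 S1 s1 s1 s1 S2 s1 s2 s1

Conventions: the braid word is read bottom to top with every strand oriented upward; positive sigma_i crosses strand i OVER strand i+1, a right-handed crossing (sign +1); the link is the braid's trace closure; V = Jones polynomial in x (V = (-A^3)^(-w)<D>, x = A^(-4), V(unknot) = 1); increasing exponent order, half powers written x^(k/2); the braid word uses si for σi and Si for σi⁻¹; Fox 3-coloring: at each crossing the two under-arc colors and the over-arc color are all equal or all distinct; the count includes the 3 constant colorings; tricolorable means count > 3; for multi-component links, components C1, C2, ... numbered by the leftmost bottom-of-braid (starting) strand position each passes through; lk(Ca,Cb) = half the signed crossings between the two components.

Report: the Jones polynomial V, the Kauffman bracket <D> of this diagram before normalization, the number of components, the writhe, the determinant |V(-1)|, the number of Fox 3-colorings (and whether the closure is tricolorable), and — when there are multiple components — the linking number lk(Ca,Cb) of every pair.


Jones polynomial: V(x) = x^2 + 2x^4 - 2x^5 + x^6 - 2x^7 + x^8
<D> = A^-14 - 2A^-10 + A^-6 - 2A^-2 + 2A^2 + A^10; writhe +6
components 1, writhe +6 (10 crossings)
3-colorings: 27 of 3^10, det 9 — tricolorable
note: the word shrinks to σ2 σ2 σ1 σ1 σ2⁻¹ σ1 σ2 σ1 after cancelling


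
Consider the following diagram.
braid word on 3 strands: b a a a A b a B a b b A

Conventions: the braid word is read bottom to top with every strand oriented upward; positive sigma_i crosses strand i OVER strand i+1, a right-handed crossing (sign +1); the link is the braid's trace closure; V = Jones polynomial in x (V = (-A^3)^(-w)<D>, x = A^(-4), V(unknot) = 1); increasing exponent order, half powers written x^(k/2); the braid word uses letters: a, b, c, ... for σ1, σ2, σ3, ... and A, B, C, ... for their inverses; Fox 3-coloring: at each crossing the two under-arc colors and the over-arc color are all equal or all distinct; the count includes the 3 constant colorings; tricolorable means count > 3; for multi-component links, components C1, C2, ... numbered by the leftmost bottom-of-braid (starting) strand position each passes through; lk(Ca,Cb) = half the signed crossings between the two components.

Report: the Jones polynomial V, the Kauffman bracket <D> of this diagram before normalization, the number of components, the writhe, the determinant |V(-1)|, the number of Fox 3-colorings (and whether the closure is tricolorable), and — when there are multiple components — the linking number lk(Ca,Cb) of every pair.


Jones polynomial: V(x) = x^2 + 2x^4 - 2x^5 + x^6 - 2x^7 + x^8
<D> = A^-14 - 2A^-10 + A^-6 - 2A^-2 + 2A^2 + A^10; writhe +6
components 1, writhe +6 (12 crossings)
3-colorings: 27 of 3^12, det 9 — tricolorable
note: the span of V is 6, forcing >= 6 crossings in any diagram


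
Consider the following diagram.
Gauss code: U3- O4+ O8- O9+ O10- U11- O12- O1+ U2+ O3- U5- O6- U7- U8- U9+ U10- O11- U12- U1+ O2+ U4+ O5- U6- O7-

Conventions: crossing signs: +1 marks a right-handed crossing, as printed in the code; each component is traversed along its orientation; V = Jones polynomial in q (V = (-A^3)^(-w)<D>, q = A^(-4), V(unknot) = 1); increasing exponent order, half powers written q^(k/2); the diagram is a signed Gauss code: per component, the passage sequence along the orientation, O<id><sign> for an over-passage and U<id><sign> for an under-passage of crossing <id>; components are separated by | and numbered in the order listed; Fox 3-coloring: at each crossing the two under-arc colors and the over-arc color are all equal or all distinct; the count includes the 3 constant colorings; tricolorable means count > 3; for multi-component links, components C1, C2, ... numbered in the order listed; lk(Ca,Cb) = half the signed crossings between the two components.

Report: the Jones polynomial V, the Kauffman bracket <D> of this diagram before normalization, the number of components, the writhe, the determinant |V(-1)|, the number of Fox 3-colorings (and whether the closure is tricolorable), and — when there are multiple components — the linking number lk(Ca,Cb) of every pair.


V(q) = -q^-4 + q^-3 + q^-1
bracket: A^-8 + 1 - A^4, w = -4
1 component, writhe -4, over 12 crossings
det 3, colorings 9 of 3^12 — tricolorable
observation: det 3 = |V(-1)|; divisible by 3, so tricolorable


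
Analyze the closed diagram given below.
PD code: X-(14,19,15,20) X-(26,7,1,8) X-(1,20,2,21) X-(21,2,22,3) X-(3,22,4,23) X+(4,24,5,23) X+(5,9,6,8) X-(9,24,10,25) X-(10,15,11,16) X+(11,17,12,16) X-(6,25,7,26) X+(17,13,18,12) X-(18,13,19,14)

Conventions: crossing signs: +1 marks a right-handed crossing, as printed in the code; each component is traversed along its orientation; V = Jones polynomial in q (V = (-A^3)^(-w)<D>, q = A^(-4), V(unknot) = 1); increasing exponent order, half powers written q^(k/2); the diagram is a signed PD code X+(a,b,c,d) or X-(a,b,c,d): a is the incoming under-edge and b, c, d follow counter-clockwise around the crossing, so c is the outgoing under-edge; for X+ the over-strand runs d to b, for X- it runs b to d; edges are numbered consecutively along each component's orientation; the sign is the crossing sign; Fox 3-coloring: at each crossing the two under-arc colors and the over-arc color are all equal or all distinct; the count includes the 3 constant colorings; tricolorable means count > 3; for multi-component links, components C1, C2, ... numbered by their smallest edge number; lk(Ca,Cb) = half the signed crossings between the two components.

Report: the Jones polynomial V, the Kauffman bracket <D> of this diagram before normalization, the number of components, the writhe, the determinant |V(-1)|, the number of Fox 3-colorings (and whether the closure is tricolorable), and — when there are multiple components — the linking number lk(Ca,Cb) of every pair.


V(q) = -q^-6 + q^-5 - q^-4 + 2q^-3 - q^-2 + q^-1
bracket: -A^-11 + A^-7 - 2A^-3 + A - A^5 + A^9, w = -5
1 component, writhe -5, over 13 crossings
det 7, colorings 3 of 3^13 — not tricolorable
observation: w = -5 shifts under R1 moves; the (-A^3)^(5) factor cancels that in V


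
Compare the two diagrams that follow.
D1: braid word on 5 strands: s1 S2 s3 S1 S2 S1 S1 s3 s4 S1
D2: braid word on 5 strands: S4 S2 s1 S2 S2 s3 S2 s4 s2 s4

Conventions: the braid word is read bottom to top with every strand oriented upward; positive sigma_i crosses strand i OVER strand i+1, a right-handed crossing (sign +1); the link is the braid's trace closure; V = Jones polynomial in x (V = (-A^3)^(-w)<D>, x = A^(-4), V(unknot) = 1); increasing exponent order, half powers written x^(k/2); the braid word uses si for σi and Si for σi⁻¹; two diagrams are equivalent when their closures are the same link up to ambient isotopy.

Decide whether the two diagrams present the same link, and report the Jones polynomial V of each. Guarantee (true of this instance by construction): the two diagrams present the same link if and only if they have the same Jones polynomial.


equivalent: no
V(D1) = x^-5 - 2x^-4 + 2x^-3 - 2x^-2 + 2x^-1 - 1 + x  (w -2, c 10, <D> = A^-10 - A^-6 + 2A^-2 - 2A^2 + 2A^6 - 2A^10 + A^14)
D2 (bracket A^4 + A^12 - A^16; 10 crossings at w = 0): V = -x^-4 + x^-3 + x^-1
why: 2 values of V(x) split the 2 diagrams


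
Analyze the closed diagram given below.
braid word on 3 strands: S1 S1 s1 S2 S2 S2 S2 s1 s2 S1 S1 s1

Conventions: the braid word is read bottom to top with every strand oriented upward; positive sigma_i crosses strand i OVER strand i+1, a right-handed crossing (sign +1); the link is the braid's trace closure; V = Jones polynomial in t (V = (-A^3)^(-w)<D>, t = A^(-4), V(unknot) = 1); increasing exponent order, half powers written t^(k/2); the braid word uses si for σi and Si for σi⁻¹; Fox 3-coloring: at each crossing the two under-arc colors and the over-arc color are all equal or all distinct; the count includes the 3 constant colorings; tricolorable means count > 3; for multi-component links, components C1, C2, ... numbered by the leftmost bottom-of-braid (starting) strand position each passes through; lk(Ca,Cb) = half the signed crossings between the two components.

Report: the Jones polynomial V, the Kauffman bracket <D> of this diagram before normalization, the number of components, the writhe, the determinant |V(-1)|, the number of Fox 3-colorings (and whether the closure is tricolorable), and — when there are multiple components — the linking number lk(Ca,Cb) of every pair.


Jones polynomial: V(t) = -t^-7 + t^-6 - t^-5 + t^-4 + t^-2
<D> = A^-4 + A^4 - A^8 + A^12 - A^16; writhe -4
components 1, writhe -4 (12 crossings)
3-colorings: 3 of 3^12, det 5 — not tricolorable
note: |V(-1)| = 5: so not tricolorable, since 3 does not divide 5


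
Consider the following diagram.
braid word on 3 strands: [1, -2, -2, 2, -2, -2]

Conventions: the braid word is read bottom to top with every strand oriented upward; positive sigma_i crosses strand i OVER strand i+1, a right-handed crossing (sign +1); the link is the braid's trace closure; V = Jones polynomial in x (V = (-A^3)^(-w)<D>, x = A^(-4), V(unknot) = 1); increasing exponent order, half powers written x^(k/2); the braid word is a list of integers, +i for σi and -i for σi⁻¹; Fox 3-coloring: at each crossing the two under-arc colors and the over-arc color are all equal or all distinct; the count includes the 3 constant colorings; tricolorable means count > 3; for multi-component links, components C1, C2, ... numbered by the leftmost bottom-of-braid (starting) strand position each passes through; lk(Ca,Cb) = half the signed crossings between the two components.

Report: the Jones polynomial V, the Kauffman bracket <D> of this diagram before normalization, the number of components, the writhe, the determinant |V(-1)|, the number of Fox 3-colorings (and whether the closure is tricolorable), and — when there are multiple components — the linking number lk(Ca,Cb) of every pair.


V(x) = -x^-4 + x^-3 + x^-1
bracket: A^-2 + A^6 - A^10, w = -2
1 component, writhe -2, over 6 crossings
det 3, colorings 9 of 3^6 — tricolorable
observation: w = -2 shifts under R1 moves; the (-A^3)^(2) factor cancels that in V


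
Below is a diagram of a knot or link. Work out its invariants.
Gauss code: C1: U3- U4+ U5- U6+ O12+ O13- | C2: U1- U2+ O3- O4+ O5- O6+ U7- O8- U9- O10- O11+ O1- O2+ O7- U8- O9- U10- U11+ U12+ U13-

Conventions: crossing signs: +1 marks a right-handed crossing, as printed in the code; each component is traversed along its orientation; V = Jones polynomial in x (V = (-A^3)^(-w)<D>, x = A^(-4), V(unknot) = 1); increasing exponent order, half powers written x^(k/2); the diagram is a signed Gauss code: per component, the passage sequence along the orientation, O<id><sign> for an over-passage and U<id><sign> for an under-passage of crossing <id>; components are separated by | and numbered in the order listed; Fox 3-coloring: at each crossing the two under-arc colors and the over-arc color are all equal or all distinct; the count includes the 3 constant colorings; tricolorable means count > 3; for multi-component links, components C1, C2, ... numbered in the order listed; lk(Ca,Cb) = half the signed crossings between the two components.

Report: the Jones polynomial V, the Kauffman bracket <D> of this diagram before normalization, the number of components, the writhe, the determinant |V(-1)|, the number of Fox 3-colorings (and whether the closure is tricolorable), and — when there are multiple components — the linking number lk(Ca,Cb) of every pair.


V = x^(-9/2) - x^(-5/2) - x^(-3/2) - x^(-1/2)
<D> = A^-7 + A^-3 + A - A^9 (w = -3)
2 components over 13 crossings, w = -3
lk(C1,C2): 0
27 Fox colorings among 3^13, |V(-1)| = 0: tricolorable
why: summing lk over 1 pair gives 0


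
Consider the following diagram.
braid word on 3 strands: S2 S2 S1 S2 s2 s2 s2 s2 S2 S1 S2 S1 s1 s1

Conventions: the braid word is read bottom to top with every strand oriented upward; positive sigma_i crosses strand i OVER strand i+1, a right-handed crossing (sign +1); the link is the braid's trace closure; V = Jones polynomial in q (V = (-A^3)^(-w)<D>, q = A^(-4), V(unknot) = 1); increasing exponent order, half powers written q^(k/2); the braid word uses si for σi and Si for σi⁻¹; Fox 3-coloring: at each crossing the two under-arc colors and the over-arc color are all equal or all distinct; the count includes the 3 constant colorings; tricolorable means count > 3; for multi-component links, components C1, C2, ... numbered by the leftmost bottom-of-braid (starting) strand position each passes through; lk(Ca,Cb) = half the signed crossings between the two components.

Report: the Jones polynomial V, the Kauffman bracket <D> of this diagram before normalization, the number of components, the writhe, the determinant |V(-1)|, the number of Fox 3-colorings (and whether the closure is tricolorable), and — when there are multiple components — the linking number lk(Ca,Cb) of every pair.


V(q) = -q^-5 + q^-4 - q^-3 + 2q^-2 - q^-1 + 2 - q
bracket: -A^-10 + 2A^-6 - A^-2 + 2A^2 - A^6 + A^10 - A^14, w = -2
1 component, writhe -2, over 14 crossings
det 9, colorings 9 of 3^14 — tricolorable
observation: w = -2 (over 14 crossings) is diagram-only; (-A^3)^(2) removes it from V


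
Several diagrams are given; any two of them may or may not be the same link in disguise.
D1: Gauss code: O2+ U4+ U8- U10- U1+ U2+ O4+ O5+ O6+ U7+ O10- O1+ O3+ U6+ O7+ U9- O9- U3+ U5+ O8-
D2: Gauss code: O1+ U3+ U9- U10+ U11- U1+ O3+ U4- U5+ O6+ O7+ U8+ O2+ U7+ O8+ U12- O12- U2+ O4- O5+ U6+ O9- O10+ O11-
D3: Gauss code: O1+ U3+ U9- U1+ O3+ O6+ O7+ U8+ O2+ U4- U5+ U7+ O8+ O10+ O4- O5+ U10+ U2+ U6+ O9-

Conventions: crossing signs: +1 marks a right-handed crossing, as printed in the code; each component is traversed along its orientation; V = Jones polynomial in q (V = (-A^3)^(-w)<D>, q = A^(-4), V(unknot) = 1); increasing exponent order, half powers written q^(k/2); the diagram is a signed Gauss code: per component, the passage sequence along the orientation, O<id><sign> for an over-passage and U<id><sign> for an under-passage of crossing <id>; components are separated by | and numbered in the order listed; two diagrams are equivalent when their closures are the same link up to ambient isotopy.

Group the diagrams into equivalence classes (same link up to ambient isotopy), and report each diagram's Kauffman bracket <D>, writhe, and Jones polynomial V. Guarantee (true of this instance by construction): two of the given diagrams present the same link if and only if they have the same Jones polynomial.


classes: {D1, D2, D3}
V(D1) = q + q^3 - q^4  [10 crossings, <D> = -A^-4 + 1 + A^8, w = +4]
V(D2) = q + q^3 - q^4  (w +4, c 12, <D> = -A^-4 + 1 + A^8)
V(D3) = q + q^3 - q^4  [10 crossings, <D> = -A^2 + A^6 + A^14, w = +6]
note: all 3 diagrams share one V(q), hence one class


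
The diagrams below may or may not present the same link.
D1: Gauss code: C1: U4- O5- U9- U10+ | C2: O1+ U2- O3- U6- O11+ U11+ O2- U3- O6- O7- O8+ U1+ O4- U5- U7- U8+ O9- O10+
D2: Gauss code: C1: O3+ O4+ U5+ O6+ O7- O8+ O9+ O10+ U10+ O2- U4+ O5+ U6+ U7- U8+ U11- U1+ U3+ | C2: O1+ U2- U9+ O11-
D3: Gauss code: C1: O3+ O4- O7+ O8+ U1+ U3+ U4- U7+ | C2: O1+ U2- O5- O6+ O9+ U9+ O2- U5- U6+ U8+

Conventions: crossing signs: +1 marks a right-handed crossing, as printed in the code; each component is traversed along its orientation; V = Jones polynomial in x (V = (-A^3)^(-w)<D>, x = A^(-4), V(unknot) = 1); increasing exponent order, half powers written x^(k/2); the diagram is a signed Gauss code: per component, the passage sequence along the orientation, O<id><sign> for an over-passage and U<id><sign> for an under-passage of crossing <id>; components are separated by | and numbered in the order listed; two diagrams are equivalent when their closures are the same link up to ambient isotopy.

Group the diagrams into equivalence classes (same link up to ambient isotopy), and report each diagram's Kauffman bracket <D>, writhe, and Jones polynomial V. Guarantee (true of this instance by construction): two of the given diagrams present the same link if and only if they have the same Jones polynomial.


equivalence classes: {D1} | {D2} | {D3}
D1 (bracket A^-3 + 2A^5 - A^9 + A^13 - A^17; 11 crossings at w = -3): V = x^(-13/2) - x^(-11/2) + x^(-9/2) - 2x^(-7/2) - x^(-3/2)
V(D2) = -x^(1/2) - x^(3/2) - x^(5/2) + x^(9/2)  [11 crossings, <D> = -A^-3 + A^5 + A^9 + A^13, w = +5]
V(D3) = -x^(1/2) - x^(5/2)  [9 crossings, <D> = A^-1 + A^7, w = +3]
key observation: 3 values of V(x) split the 3 diagrams


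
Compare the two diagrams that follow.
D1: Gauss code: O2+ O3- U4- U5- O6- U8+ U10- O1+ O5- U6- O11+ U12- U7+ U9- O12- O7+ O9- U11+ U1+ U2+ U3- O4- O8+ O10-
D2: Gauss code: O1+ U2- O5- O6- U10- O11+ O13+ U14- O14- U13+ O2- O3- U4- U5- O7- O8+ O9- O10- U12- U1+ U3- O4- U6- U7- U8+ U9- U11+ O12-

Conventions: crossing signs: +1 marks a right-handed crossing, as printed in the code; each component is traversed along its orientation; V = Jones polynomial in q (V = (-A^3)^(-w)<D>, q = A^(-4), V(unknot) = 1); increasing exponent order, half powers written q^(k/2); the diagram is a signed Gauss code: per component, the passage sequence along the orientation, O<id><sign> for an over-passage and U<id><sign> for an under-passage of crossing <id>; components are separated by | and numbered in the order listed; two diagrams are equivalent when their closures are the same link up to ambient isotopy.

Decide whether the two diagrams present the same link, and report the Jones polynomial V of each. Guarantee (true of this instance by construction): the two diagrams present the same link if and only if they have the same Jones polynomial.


same link: no
V(D1) = 1  [12 crossings, <D> = A^-6, w = -2]
V(D2) = -q^-7 + q^-6 - q^-5 + q^-4 + q^-2  [14 crossings, <D> = A^-10 + A^-2 - A^2 + A^6 - A^10, w = -6]
insight: 2 classes among 2 diagrams; unequal V(q) rules out equality


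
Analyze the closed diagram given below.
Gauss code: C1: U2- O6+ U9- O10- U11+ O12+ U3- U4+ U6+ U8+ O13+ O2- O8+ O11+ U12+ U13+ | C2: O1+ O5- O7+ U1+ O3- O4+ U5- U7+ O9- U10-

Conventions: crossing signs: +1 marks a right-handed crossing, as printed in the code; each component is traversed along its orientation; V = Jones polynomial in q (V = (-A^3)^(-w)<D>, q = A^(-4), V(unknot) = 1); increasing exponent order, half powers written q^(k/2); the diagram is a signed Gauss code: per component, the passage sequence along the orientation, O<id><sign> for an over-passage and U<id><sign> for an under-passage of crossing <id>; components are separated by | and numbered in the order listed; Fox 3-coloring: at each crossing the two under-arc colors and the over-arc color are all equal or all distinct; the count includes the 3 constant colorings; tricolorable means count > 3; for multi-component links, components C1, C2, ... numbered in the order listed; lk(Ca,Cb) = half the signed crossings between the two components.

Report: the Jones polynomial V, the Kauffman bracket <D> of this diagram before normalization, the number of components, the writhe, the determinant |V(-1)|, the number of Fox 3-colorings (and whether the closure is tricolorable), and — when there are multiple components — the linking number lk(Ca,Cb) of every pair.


Jones polynomial: V(q) = -q^(-3/2) - 2q^(1/2) + q^(3/2) - q^(5/2) + q^(7/2)
<D> = -A^-5 + A^-1 - A^3 + 2A^7 + A^15; writhe +3
components 2, writhe +3 (13 crossings)
linking number lk(C1,C2) = -1
3-colorings: 9 of 3^13, det 6 — tricolorable
note: the 1 component pair carries total linking -1
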